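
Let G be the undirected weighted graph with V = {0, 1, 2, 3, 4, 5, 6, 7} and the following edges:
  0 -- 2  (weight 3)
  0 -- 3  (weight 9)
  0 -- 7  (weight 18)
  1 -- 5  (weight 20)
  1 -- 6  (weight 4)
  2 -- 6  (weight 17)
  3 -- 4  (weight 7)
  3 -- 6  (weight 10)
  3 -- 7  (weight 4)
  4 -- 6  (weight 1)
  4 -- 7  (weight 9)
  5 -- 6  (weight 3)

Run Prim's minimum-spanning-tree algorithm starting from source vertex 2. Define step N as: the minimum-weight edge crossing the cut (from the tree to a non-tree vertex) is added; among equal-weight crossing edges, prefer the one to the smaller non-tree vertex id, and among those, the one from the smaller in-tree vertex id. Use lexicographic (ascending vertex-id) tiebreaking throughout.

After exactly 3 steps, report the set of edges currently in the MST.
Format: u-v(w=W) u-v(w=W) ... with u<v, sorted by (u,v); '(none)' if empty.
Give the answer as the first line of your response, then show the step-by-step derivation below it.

0-2(w=3) 0-3(w=9) 3-7(w=4)

step 1: add edge 0-2 (w=3); MST = {0-2(w=3)}
step 2: add edge 0-3 (w=9); MST = {0-2(w=3) 0-3(w=9)}
step 3: add edge 3-7 (w=4); MST = {0-2(w=3) 0-3(w=9) 3-7(w=4)}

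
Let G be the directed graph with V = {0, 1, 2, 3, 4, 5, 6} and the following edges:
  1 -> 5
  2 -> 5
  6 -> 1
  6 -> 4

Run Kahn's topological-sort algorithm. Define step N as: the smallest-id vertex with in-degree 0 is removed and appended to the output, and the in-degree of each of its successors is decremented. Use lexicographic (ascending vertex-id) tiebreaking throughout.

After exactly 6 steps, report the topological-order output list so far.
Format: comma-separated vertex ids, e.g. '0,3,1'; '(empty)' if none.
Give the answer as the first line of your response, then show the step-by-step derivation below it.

0,2,3,6,1,4

step 1: output 0; order=[0]; indeg=(0,1,0,0,1,2,0)
step 2: output 2; order=[0,2]; indeg=(0,1,0,0,1,1,0)
step 3: output 3; order=[0,2,3]; indeg=(0,1,0,0,1,1,0)
step 4: output 6; order=[0,2,3,6]; indeg=(0,0,0,0,0,1,0)
step 5: output 1; order=[0,2,3,6,1]; indeg=(0,0,0,0,0,0,0)
step 6: output 4; order=[0,2,3,6,1,4]; indeg=(0,0,0,0,0,0,0)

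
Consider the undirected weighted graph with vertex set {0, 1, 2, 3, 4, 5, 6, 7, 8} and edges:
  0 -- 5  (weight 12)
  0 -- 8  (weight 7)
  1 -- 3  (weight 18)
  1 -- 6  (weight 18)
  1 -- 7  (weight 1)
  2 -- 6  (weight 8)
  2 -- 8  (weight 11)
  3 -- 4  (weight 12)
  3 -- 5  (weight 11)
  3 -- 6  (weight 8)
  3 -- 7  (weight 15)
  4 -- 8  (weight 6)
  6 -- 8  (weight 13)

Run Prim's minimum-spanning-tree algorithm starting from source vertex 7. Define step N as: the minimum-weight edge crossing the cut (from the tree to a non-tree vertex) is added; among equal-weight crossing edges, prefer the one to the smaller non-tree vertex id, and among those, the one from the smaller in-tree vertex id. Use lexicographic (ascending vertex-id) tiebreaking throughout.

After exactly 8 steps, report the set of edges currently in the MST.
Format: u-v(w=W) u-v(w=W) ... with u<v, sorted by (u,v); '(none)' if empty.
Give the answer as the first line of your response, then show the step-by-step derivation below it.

0-8(w=7) 1-7(w=1) 2-6(w=8) 2-8(w=11) 3-5(w=11) 3-6(w=8) 3-7(w=15) 4-8(w=6)

step 1: add edge 1-7 (w=1); MST = {1-7(w=1)}
step 2: add edge 3-7 (w=15); MST = {1-7(w=1) 3-7(w=15)}
step 3: add edge 3-6 (w=8); MST = {1-7(w=1) 3-6(w=8) 3-7(w=15)}
step 4: add edge 2-6 (w=8); MST = {1-7(w=1) 2-6(w=8) 3-6(w=8) 3-7(w=15)}
step 5: add edge 3-5 (w=11); MST = {1-7(w=1) 2-6(w=8) 3-5(w=11) 3-6(w=8) 3-7(w=15)}
step 6: add edge 2-8 (w=11); MST = {1-7(w=1) 2-6(w=8) 2-8(w=11) 3-5(w=11) 3-6(w=8) 3-7(w=15)}
step 7: add edge 4-8 (w=6); MST = {1-7(w=1) 2-6(w=8) 2-8(w=11) 3-5(w=11) 3-6(w=8) 3-7(w=15) 4-8(w=6)}
step 8: add edge 0-8 (w=7); MST = {0-8(w=7) 1-7(w=1) 2-6(w=8) 2-8(w=11) 3-5(w=11) 3-6(w=8) 3-7(w=15) 4-8(w=6)}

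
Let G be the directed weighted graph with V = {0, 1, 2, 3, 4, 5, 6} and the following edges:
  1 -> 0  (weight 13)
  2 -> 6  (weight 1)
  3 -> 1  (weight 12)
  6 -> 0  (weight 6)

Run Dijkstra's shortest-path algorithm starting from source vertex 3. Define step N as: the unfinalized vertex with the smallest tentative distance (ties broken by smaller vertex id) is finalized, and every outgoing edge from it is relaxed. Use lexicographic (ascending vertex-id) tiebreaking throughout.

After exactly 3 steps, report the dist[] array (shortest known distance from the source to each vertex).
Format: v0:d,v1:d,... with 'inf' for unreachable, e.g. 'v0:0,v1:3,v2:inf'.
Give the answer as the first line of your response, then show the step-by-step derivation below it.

v0:25,v1:12,v2:inf,v3:0,v4:inf,v5:inf,v6:inf

step 1: dist = v0:inf,v1:12,v2:inf,v3:0,v4:inf,v5:inf,v6:inf
step 2: dist = v0:25,v1:12,v2:inf,v3:0,v4:inf,v5:inf,v6:inf
step 3: dist = v0:25,v1:12,v2:inf,v3:0,v4:inf,v5:inf,v6:inf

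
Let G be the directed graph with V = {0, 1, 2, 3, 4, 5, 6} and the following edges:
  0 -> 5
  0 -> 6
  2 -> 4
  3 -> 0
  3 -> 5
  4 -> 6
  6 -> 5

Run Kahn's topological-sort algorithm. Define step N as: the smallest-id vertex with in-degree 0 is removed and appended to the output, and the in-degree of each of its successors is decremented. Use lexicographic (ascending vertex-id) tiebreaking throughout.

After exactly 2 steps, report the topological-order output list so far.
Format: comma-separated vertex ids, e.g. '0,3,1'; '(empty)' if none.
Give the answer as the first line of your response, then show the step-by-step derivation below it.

1,2

step 1: output 1; order=[1]; indeg=(1,0,0,0,1,3,2)
step 2: output 2; order=[1,2]; indeg=(1,0,0,0,0,3,2)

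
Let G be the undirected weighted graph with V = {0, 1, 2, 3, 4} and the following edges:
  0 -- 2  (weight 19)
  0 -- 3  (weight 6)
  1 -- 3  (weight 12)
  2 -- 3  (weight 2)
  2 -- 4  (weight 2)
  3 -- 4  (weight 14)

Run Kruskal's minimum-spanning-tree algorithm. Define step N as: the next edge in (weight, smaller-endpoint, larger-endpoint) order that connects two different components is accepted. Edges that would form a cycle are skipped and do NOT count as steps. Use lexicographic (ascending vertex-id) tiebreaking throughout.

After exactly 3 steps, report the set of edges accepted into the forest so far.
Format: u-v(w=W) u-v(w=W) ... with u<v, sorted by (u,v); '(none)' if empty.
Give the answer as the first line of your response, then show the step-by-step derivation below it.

0-3(w=6) 2-3(w=2) 2-4(w=2)

step 1: add edge 2-3 (w=2); MST = {2-3(w=2)}
step 2: add edge 2-4 (w=2); MST = {2-3(w=2) 2-4(w=2)}
step 3: add edge 0-3 (w=6); MST = {0-3(w=6) 2-3(w=2) 2-4(w=2)}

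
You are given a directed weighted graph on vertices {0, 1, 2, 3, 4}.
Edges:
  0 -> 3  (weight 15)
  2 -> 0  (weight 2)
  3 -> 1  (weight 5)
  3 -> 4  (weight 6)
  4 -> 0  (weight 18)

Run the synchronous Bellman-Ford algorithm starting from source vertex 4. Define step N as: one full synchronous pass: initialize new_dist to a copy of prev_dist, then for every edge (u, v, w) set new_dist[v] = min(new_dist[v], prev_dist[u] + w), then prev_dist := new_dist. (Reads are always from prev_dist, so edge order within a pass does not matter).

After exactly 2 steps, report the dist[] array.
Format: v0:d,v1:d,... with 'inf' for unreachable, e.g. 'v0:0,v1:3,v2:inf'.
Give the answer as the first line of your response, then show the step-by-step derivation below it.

v0:18,v1:inf,v2:inf,v3:33,v4:0

step 1: dist = v0:18,v1:inf,v2:inf,v3:inf,v4:0
step 2: dist = v0:18,v1:inf,v2:inf,v3:33,v4:0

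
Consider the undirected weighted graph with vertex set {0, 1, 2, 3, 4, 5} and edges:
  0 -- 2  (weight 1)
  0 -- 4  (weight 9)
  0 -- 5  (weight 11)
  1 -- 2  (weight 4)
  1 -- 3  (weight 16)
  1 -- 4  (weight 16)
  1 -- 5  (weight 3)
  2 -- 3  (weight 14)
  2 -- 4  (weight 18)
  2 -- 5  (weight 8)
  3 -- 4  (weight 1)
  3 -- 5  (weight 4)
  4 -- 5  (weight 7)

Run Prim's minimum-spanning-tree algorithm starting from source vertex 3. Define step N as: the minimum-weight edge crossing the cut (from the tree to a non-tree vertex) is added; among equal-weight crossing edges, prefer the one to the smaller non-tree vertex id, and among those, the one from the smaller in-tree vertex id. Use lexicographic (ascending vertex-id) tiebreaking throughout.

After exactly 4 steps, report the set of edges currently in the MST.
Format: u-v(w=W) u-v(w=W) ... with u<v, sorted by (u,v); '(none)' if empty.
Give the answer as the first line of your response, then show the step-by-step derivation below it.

1-2(w=4) 1-5(w=3) 3-4(w=1) 3-5(w=4)

step 1: add edge 3-4 (w=1); MST = {3-4(w=1)}
step 2: add edge 3-5 (w=4); MST = {3-4(w=1) 3-5(w=4)}
step 3: add edge 1-5 (w=3); MST = {1-5(w=3) 3-4(w=1) 3-5(w=4)}
step 4: add edge 1-2 (w=4); MST = {1-2(w=4) 1-5(w=3) 3-4(w=1) 3-5(w=4)}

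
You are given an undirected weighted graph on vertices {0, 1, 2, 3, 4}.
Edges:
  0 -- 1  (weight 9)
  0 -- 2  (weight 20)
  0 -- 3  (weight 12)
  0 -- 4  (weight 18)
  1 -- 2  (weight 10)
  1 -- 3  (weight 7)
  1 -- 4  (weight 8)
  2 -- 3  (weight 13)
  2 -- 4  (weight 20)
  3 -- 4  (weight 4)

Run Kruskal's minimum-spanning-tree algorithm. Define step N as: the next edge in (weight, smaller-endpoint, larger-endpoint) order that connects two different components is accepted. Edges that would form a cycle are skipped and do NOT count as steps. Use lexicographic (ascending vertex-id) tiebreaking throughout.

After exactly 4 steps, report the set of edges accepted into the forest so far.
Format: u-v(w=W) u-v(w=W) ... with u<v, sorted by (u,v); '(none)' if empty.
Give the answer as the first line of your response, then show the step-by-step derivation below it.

0-1(w=9) 1-2(w=10) 1-3(w=7) 3-4(w=4)

step 1: add edge 3-4 (w=4); MST = {3-4(w=4)}
step 2: add edge 1-3 (w=7); MST = {1-3(w=7) 3-4(w=4)}
step 3: add edge 0-1 (w=9); MST = {0-1(w=9) 1-3(w=7) 3-4(w=4)}
step 4: add edge 1-2 (w=10); MST = {0-1(w=9) 1-2(w=10) 1-3(w=7) 3-4(w=4)}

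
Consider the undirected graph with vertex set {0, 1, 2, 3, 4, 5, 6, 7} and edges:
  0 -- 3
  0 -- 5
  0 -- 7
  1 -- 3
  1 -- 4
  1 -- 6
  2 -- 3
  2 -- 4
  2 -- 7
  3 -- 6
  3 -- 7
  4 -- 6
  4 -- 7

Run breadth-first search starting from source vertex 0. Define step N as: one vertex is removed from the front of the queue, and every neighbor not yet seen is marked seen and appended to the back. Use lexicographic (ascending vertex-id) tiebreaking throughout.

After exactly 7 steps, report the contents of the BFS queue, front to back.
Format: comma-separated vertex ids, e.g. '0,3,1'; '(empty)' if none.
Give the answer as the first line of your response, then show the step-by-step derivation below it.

4

step 1: dequeue 0; queue=[3,5,7]; order=0
step 2: dequeue 3; queue=[5,7,1,2,6]; order=0,3
step 3: dequeue 5; queue=[7,1,2,6]; order=0,3,5
step 4: dequeue 7; queue=[1,2,6,4]; order=0,3,5,7
step 5: dequeue 1; queue=[2,6,4]; order=0,3,5,7,1
step 6: dequeue 2; queue=[6,4]; order=0,3,5,7,1,2
step 7: dequeue 6; queue=[4]; order=0,3,5,7,1,2,6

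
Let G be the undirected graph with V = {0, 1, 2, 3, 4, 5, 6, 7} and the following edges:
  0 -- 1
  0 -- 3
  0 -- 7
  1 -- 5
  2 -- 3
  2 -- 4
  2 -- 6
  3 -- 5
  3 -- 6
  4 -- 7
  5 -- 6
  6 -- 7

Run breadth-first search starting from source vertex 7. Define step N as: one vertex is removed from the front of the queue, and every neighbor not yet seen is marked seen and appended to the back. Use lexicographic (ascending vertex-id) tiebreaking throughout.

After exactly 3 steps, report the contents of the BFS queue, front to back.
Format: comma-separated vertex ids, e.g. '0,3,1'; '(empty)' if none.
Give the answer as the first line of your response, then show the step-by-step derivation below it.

6,1,3,2

step 1: dequeue 7; queue=[0,4,6]; order=7
step 2: dequeue 0; queue=[4,6,1,3]; order=7,0
step 3: dequeue 4; queue=[6,1,3,2]; order=7,0,4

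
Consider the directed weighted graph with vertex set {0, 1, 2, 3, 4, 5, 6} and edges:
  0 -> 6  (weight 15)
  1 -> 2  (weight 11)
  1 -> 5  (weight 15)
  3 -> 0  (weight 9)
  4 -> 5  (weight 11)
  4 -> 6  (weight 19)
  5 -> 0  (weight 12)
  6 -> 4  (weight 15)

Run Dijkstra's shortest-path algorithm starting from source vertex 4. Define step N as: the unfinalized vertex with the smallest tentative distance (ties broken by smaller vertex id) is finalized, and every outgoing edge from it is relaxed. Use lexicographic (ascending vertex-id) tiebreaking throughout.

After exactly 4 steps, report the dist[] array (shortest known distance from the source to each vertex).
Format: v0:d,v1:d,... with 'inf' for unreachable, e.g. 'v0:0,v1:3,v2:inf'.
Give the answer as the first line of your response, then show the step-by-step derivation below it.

v0:23,v1:inf,v2:inf,v3:inf,v4:0,v5:11,v6:19

step 1: dist = v0:inf,v1:inf,v2:inf,v3:inf,v4:0,v5:11,v6:19
step 2: dist = v0:23,v1:inf,v2:inf,v3:inf,v4:0,v5:11,v6:19
step 3: dist = v0:23,v1:inf,v2:inf,v3:inf,v4:0,v5:11,v6:19
step 4: dist = v0:23,v1:inf,v2:inf,v3:inf,v4:0,v5:11,v6:19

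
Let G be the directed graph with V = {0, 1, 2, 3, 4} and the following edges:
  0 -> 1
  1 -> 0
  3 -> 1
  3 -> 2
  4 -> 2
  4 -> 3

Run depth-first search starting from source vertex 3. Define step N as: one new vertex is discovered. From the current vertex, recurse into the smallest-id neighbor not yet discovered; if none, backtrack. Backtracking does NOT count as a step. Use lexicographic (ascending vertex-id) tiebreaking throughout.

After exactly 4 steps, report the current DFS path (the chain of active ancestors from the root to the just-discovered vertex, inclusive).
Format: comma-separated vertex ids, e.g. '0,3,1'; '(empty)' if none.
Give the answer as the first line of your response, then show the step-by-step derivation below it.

3,2

step 1: discover 3; path=3; order=3
step 2: discover 1; path=3>1; order=3,1
step 3: discover 0; path=3>1>0; order=3,1,0
step 4: discover 2; path=3>2; order=3,1,0,2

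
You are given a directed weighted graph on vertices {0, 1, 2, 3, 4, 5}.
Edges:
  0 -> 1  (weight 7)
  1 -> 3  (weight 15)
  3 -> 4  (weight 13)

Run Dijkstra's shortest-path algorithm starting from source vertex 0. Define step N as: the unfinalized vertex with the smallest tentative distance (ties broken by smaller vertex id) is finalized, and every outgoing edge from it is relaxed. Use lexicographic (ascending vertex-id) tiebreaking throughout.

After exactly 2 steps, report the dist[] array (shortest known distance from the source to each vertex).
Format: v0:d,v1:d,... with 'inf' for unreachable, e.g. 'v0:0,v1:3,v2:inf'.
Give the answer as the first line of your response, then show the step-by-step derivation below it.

v0:0,v1:7,v2:inf,v3:22,v4:inf,v5:inf

step 1: dist = v0:0,v1:7,v2:inf,v3:inf,v4:inf,v5:inf
step 2: dist = v0:0,v1:7,v2:inf,v3:22,v4:inf,v5:inf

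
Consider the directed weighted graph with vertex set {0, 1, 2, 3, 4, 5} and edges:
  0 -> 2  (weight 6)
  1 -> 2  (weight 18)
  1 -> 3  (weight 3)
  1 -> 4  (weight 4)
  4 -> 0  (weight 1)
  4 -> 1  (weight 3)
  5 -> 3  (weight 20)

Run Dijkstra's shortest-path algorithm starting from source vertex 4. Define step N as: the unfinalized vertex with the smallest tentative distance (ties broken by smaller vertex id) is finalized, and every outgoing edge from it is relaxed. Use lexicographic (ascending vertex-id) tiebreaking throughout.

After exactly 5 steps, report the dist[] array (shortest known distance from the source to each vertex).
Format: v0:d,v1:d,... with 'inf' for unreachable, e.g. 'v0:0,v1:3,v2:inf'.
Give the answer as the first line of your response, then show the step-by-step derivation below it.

v0:1,v1:3,v2:7,v3:6,v4:0,v5:inf

step 1: dist = v0:1,v1:3,v2:inf,v3:inf,v4:0,v5:inf
step 2: dist = v0:1,v1:3,v2:7,v3:inf,v4:0,v5:inf
step 3: dist = v0:1,v1:3,v2:7,v3:6,v4:0,v5:inf
step 4: dist = v0:1,v1:3,v2:7,v3:6,v4:0,v5:inf
step 5: dist = v0:1,v1:3,v2:7,v3:6,v4:0,v5:inf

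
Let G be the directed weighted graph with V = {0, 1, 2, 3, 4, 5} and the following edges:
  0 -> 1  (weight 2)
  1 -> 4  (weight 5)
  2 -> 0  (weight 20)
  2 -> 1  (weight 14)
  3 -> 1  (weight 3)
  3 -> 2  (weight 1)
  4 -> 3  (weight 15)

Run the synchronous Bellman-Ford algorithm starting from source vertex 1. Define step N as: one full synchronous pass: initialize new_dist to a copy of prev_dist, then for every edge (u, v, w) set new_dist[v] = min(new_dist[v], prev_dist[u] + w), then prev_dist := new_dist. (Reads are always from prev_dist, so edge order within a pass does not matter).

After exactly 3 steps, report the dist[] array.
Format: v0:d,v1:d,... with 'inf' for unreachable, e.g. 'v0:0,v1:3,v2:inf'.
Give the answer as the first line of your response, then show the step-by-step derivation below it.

v0:inf,v1:0,v2:21,v3:20,v4:5,v5:inf

step 1: dist = v0:inf,v1:0,v2:inf,v3:inf,v4:5,v5:inf
step 2: dist = v0:inf,v1:0,v2:inf,v3:20,v4:5,v5:inf
step 3: dist = v0:inf,v1:0,v2:21,v3:20,v4:5,v5:inf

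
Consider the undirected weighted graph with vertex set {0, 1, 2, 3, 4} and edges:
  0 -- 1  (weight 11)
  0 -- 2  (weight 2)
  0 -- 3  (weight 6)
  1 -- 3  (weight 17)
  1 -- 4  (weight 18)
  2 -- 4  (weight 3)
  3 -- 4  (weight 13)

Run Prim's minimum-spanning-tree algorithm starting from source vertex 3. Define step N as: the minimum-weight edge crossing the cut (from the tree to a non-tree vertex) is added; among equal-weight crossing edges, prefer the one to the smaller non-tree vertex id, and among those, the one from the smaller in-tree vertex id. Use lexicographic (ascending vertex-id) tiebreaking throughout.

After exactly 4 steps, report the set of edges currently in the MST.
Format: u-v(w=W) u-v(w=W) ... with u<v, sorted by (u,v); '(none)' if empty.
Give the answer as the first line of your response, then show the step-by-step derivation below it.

0-1(w=11) 0-2(w=2) 0-3(w=6) 2-4(w=3)

step 1: add edge 0-3 (w=6); MST = {0-3(w=6)}
step 2: add edge 0-2 (w=2); MST = {0-2(w=2) 0-3(w=6)}
step 3: add edge 2-4 (w=3); MST = {0-2(w=2) 0-3(w=6) 2-4(w=3)}
step 4: add edge 0-1 (w=11); MST = {0-1(w=11) 0-2(w=2) 0-3(w=6) 2-4(w=3)}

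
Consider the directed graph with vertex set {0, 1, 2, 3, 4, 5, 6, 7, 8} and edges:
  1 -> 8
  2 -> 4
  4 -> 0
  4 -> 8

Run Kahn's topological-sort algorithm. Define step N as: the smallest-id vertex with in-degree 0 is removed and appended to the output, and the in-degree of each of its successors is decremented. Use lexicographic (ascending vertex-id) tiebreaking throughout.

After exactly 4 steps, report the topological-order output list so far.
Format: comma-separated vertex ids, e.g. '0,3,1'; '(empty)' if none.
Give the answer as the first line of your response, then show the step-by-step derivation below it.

1,2,3,4

step 1: output 1; order=[1]; indeg=(1,0,0,0,1,0,0,0,1)
step 2: output 2; order=[1,2]; indeg=(1,0,0,0,0,0,0,0,1)
step 3: output 3; order=[1,2,3]; indeg=(1,0,0,0,0,0,0,0,1)
step 4: output 4; order=[1,2,3,4]; indeg=(0,0,0,0,0,0,0,0,0)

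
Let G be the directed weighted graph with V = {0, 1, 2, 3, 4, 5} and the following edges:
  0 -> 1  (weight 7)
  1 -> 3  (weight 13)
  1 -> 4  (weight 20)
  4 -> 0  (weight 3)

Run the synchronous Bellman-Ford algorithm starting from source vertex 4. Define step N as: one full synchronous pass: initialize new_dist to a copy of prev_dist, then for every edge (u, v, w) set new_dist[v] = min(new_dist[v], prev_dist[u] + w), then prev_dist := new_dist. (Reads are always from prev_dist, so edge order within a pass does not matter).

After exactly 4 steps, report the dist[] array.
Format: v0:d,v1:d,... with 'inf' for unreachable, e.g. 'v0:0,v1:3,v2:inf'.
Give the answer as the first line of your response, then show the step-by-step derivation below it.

v0:3,v1:10,v2:inf,v3:23,v4:0,v5:inf

step 1: dist = v0:3,v1:inf,v2:inf,v3:inf,v4:0,v5:inf
step 2: dist = v0:3,v1:10,v2:inf,v3:inf,v4:0,v5:inf
step 3: dist = v0:3,v1:10,v2:inf,v3:23,v4:0,v5:inf
step 4: dist = v0:3,v1:10,v2:inf,v3:23,v4:0,v5:inf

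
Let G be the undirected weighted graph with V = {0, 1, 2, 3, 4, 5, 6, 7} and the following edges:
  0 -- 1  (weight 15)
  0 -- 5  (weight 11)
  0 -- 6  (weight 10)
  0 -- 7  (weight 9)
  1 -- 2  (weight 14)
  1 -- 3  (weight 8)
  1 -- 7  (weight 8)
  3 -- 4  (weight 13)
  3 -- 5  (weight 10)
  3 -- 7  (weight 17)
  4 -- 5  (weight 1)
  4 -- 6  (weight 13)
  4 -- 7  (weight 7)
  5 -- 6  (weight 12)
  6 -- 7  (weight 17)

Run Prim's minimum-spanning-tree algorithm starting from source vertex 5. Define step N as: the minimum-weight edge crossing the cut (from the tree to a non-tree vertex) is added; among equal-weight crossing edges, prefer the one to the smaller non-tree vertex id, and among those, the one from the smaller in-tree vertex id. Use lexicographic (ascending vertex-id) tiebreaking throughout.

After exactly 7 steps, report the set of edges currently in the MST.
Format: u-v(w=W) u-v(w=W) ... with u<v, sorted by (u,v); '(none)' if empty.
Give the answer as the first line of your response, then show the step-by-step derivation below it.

0-6(w=10) 0-7(w=9) 1-2(w=14) 1-3(w=8) 1-7(w=8) 4-5(w=1) 4-7(w=7)

step 1: add edge 4-5 (w=1); MST = {4-5(w=1)}
step 2: add edge 4-7 (w=7); MST = {4-5(w=1) 4-7(w=7)}
step 3: add edge 1-7 (w=8); MST = {1-7(w=8) 4-5(w=1) 4-7(w=7)}
step 4: add edge 1-3 (w=8); MST = {1-3(w=8) 1-7(w=8) 4-5(w=1) 4-7(w=7)}
step 5: add edge 0-7 (w=9); MST = {0-7(w=9) 1-3(w=8) 1-7(w=8) 4-5(w=1) 4-7(w=7)}
step 6: add edge 0-6 (w=10); MST = {0-6(w=10) 0-7(w=9) 1-3(w=8) 1-7(w=8) 4-5(w=1) 4-7(w=7)}
step 7: add edge 1-2 (w=14); MST = {0-6(w=10) 0-7(w=9) 1-2(w=14) 1-3(w=8) 1-7(w=8) 4-5(w=1) 4-7(w=7)}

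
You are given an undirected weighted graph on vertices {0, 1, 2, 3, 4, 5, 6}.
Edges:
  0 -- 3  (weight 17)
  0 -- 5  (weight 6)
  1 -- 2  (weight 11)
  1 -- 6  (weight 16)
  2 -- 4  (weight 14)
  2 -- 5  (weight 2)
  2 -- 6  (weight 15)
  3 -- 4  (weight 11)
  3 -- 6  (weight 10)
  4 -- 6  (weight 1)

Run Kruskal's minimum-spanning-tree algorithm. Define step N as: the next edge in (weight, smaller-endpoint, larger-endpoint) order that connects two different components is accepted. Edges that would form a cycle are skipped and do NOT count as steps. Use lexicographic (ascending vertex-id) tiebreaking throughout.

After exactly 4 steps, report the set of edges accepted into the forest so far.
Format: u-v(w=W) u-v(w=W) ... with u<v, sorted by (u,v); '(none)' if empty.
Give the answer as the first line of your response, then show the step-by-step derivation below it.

0-5(w=6) 2-5(w=2) 3-6(w=10) 4-6(w=1)

step 1: add edge 4-6 (w=1); MST = {4-6(w=1)}
step 2: add edge 2-5 (w=2); MST = {2-5(w=2) 4-6(w=1)}
step 3: add edge 0-5 (w=6); MST = {0-5(w=6) 2-5(w=2) 4-6(w=1)}
step 4: add edge 3-6 (w=10); MST = {0-5(w=6) 2-5(w=2) 3-6(w=10) 4-6(w=1)}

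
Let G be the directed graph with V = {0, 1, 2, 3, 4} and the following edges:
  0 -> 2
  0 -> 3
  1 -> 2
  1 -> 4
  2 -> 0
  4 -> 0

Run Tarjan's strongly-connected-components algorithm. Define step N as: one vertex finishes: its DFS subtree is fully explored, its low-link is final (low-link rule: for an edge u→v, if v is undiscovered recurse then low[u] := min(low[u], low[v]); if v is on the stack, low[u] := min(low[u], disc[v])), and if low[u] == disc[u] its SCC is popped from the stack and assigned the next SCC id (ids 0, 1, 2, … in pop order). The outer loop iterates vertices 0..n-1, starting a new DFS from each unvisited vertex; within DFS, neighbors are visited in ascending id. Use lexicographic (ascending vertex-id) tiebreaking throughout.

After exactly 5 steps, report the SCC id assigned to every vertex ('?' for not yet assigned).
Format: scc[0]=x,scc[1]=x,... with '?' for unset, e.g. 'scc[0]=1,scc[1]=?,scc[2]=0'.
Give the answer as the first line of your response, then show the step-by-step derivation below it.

scc[0]=1,scc[1]=3,scc[2]=1,scc[3]=0,scc[4]=2

step 1: low=(low[0]=0,low[1]=?,low[2]=0,low[3]=?,low[4]=?); scc=(scc[0]=?,scc[1]=?,scc[2]=?,scc[3]=?,scc[4]=?)
step 2: low=(low[0]=0,low[1]=?,low[2]=0,low[3]=2,low[4]=?); scc=(scc[0]=?,scc[1]=?,scc[2]=?,scc[3]=0,scc[4]=?)
step 3: low=(low[0]=0,low[1]=?,low[2]=0,low[3]=2,low[4]=?); scc=(scc[0]=1,scc[1]=?,scc[2]=1,scc[3]=0,scc[4]=?)
step 4: low=(low[0]=0,low[1]=3,low[2]=0,low[3]=2,low[4]=4); scc=(scc[0]=1,scc[1]=?,scc[2]=1,scc[3]=0,scc[4]=2)
step 5: low=(low[0]=0,low[1]=3,low[2]=0,low[3]=2,low[4]=4); scc=(scc[0]=1,scc[1]=3,scc[2]=1,scc[3]=0,scc[4]=2)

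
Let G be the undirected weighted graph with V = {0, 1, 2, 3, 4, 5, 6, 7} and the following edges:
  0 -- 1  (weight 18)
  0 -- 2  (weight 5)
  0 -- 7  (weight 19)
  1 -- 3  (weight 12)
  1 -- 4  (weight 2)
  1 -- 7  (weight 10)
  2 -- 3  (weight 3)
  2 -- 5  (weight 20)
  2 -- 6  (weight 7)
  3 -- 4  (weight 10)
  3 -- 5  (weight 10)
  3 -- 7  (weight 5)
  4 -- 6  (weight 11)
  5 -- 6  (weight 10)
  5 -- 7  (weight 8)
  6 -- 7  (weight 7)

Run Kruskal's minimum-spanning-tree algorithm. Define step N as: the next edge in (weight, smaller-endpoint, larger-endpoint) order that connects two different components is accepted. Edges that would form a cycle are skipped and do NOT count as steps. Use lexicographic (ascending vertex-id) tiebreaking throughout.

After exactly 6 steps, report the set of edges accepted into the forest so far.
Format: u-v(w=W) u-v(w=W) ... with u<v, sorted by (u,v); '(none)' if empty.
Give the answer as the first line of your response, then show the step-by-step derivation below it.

0-2(w=5) 1-4(w=2) 2-3(w=3) 2-6(w=7) 3-7(w=5) 5-7(w=8)

step 1: add edge 1-4 (w=2); MST = {1-4(w=2)}
step 2: add edge 2-3 (w=3); MST = {1-4(w=2) 2-3(w=3)}
step 3: add edge 0-2 (w=5); MST = {0-2(w=5) 1-4(w=2) 2-3(w=3)}
step 4: add edge 3-7 (w=5); MST = {0-2(w=5) 1-4(w=2) 2-3(w=3) 3-7(w=5)}
step 5: add edge 2-6 (w=7); MST = {0-2(w=5) 1-4(w=2) 2-3(w=3) 2-6(w=7) 3-7(w=5)}
step 6: add edge 5-7 (w=8); MST = {0-2(w=5) 1-4(w=2) 2-3(w=3) 2-6(w=7) 3-7(w=5) 5-7(w=8)}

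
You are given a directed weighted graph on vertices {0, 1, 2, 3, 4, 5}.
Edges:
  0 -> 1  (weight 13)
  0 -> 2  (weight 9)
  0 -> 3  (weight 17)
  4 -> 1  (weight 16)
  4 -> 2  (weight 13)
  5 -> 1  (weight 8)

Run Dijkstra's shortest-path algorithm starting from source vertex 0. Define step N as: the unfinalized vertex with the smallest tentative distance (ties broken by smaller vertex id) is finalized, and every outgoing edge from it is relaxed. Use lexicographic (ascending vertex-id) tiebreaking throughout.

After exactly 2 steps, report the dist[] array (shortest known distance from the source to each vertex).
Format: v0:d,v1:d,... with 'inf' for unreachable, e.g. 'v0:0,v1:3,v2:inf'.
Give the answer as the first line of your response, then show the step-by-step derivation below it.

v0:0,v1:13,v2:9,v3:17,v4:inf,v5:inf

step 1: dist = v0:0,v1:13,v2:9,v3:17,v4:inf,v5:inf
step 2: dist = v0:0,v1:13,v2:9,v3:17,v4:inf,v5:inf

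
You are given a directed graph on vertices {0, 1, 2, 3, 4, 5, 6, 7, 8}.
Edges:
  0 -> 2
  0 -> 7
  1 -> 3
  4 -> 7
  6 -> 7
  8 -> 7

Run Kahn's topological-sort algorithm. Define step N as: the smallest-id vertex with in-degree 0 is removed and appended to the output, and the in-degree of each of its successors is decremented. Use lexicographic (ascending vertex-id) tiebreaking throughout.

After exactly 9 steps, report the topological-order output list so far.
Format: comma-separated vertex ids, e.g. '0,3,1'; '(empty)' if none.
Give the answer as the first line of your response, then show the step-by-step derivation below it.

0,1,2,3,4,5,6,8,7

step 1: output 0; order=[0]; indeg=(0,0,0,1,0,0,0,3,0)
step 2: output 1; order=[0,1]; indeg=(0,0,0,0,0,0,0,3,0)
step 3: output 2; order=[0,1,2]; indeg=(0,0,0,0,0,0,0,3,0)
step 4: output 3; order=[0,1,2,3]; indeg=(0,0,0,0,0,0,0,3,0)
step 5: output 4; order=[0,1,2,3,4]; indeg=(0,0,0,0,0,0,0,2,0)
step 6: output 5; order=[0,1,2,3,4,5]; indeg=(0,0,0,0,0,0,0,2,0)
step 7: output 6; order=[0,1,2,3,4,5,6]; indeg=(0,0,0,0,0,0,0,1,0)
step 8: output 8; order=[0,1,2,3,4,5,6,8]; indeg=(0,0,0,0,0,0,0,0,0)
step 9: output 7; order=[0,1,2,3,4,5,6,8,7]; indeg=(0,0,0,0,0,0,0,0,0)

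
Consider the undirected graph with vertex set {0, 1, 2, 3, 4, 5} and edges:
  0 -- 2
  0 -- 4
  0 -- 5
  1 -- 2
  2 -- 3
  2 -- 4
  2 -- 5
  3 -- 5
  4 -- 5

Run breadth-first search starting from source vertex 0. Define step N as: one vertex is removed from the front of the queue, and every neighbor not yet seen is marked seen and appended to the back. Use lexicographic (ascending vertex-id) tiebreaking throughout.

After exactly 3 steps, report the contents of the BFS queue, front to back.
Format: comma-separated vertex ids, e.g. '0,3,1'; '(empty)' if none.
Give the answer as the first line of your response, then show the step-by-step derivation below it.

5,1,3

step 1: dequeue 0; queue=[2,4,5]; order=0
step 2: dequeue 2; queue=[4,5,1,3]; order=0,2
step 3: dequeue 4; queue=[5,1,3]; order=0,2,4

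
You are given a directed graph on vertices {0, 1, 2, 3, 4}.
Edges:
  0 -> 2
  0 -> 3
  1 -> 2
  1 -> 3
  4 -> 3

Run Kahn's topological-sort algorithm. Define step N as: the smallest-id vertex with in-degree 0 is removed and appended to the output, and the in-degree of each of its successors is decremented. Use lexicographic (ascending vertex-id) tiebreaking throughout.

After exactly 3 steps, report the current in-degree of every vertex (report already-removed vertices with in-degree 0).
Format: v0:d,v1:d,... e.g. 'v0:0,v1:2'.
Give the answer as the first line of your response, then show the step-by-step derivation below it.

v0:0,v1:0,v2:0,v3:1,v4:0

step 1: output 0; order=[0]; indeg=(0,0,1,2,0)
step 2: output 1; order=[0,1]; indeg=(0,0,0,1,0)
step 3: output 2; order=[0,1,2]; indeg=(0,0,0,1,0)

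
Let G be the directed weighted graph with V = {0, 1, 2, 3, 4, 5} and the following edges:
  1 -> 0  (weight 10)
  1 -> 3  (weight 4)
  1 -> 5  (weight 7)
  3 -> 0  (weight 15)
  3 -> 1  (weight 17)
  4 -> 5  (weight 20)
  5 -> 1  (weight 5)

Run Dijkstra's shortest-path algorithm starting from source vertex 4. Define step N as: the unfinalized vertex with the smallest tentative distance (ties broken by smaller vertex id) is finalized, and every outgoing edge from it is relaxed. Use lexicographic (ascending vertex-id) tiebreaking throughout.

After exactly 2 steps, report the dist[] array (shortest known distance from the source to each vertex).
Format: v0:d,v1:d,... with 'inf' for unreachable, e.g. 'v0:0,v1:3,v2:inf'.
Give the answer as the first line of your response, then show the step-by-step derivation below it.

v0:inf,v1:25,v2:inf,v3:inf,v4:0,v5:20

step 1: dist = v0:inf,v1:inf,v2:inf,v3:inf,v4:0,v5:20
step 2: dist = v0:inf,v1:25,v2:inf,v3:inf,v4:0,v5:20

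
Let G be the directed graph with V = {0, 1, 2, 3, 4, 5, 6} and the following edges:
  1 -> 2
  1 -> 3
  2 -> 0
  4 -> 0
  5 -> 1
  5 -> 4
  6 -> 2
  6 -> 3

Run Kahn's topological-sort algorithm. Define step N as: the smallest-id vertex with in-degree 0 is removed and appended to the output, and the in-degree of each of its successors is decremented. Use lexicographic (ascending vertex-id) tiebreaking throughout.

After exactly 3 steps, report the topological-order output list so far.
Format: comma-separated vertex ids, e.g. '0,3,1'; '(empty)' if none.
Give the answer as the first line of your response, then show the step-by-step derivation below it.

5,1,4

step 1: output 5; order=[5]; indeg=(2,0,2,2,0,0,0)
step 2: output 1; order=[5,1]; indeg=(2,0,1,1,0,0,0)
step 3: output 4; order=[5,1,4]; indeg=(1,0,1,1,0,0,0)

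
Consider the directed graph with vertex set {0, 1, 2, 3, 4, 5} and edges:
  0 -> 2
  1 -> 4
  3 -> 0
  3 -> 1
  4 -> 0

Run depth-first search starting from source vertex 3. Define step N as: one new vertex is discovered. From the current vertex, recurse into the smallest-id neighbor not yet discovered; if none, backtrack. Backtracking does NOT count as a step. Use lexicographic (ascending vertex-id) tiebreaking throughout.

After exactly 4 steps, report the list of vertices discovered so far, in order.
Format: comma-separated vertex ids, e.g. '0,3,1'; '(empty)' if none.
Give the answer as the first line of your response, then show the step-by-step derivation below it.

3,0,2,1

step 1: discover 3; path=3; order=3
step 2: discover 0; path=3>0; order=3,0
step 3: discover 2; path=3>0>2; order=3,0,2
step 4: discover 1; path=3>1; order=3,0,2,1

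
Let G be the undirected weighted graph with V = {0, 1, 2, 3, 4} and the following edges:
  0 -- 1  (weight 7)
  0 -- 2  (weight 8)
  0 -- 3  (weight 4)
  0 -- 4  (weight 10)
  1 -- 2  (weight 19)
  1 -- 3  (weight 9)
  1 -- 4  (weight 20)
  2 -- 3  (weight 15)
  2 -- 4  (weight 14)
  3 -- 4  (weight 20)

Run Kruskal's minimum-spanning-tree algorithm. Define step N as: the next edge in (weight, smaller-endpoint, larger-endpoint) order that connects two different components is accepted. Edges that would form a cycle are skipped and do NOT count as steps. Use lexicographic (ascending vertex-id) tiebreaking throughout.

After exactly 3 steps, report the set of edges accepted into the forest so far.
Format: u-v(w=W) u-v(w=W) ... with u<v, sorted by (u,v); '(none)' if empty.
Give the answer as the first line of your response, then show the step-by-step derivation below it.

0-1(w=7) 0-2(w=8) 0-3(w=4)

step 1: add edge 0-3 (w=4); MST = {0-3(w=4)}
step 2: add edge 0-1 (w=7); MST = {0-1(w=7) 0-3(w=4)}
step 3: add edge 0-2 (w=8); MST = {0-1(w=7) 0-2(w=8) 0-3(w=4)}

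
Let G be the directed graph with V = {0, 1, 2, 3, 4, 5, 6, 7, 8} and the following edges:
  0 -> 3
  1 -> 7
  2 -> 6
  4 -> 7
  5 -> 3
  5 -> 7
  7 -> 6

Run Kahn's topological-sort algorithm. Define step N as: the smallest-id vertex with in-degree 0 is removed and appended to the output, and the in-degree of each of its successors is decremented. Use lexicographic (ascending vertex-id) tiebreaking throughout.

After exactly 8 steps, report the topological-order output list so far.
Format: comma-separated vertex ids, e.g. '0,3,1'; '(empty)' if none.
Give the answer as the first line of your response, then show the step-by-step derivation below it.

0,1,2,4,5,3,7,6

step 1: output 0; order=[0]; indeg=(0,0,0,1,0,0,2,3,0)
step 2: output 1; order=[0,1]; indeg=(0,0,0,1,0,0,2,2,0)
step 3: output 2; order=[0,1,2]; indeg=(0,0,0,1,0,0,1,2,0)
step 4: output 4; order=[0,1,2,4]; indeg=(0,0,0,1,0,0,1,1,0)
step 5: output 5; order=[0,1,2,4,5]; indeg=(0,0,0,0,0,0,1,0,0)
step 6: output 3; order=[0,1,2,4,5,3]; indeg=(0,0,0,0,0,0,1,0,0)
step 7: output 7; order=[0,1,2,4,5,3,7]; indeg=(0,0,0,0,0,0,0,0,0)
step 8: output 6; order=[0,1,2,4,5,3,7,6]; indeg=(0,0,0,0,0,0,0,0,0)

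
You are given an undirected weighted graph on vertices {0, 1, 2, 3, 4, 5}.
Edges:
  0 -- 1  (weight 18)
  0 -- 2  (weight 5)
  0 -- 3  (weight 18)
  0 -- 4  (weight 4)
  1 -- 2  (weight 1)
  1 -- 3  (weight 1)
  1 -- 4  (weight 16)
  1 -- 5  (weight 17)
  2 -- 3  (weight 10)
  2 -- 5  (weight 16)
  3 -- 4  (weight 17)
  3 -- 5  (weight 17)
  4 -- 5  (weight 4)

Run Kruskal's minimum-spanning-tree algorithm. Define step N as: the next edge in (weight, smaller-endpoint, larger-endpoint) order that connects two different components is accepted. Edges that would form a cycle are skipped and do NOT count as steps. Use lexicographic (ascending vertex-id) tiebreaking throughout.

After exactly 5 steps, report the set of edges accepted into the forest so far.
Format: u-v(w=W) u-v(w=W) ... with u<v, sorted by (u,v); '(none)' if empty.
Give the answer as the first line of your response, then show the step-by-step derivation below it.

0-2(w=5) 0-4(w=4) 1-2(w=1) 1-3(w=1) 4-5(w=4)

step 1: add edge 1-2 (w=1); MST = {1-2(w=1)}
step 2: add edge 1-3 (w=1); MST = {1-2(w=1) 1-3(w=1)}
step 3: add edge 0-4 (w=4); MST = {0-4(w=4) 1-2(w=1) 1-3(w=1)}
step 4: add edge 4-5 (w=4); MST = {0-4(w=4) 1-2(w=1) 1-3(w=1) 4-5(w=4)}
step 5: add edge 0-2 (w=5); MST = {0-2(w=5) 0-4(w=4) 1-2(w=1) 1-3(w=1) 4-5(w=4)}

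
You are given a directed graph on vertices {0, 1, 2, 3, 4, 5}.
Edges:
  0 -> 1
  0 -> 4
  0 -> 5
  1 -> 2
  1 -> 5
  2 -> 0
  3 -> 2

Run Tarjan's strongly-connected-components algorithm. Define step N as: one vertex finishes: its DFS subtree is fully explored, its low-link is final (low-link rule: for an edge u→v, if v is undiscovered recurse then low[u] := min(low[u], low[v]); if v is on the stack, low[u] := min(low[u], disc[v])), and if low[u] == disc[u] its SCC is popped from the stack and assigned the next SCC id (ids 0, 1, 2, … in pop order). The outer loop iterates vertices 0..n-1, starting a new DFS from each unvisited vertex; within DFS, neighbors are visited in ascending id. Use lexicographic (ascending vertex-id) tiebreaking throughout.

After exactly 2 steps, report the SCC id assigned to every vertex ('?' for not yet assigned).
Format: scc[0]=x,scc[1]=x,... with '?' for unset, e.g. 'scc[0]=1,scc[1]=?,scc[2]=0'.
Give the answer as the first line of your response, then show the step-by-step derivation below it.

scc[0]=?,scc[1]=?,scc[2]=?,scc[3]=?,scc[4]=?,scc[5]=0

step 1: low=(low[0]=0,low[1]=1,low[2]=0,low[3]=?,low[4]=?,low[5]=?); scc=(scc[0]=?,scc[1]=?,scc[2]=?,scc[3]=?,scc[4]=?,scc[5]=?)
step 2: low=(low[0]=0,low[1]=0,low[2]=0,low[3]=?,low[4]=?,low[5]=3); scc=(scc[0]=?,scc[1]=?,scc[2]=?,scc[3]=?,scc[4]=?,scc[5]=0)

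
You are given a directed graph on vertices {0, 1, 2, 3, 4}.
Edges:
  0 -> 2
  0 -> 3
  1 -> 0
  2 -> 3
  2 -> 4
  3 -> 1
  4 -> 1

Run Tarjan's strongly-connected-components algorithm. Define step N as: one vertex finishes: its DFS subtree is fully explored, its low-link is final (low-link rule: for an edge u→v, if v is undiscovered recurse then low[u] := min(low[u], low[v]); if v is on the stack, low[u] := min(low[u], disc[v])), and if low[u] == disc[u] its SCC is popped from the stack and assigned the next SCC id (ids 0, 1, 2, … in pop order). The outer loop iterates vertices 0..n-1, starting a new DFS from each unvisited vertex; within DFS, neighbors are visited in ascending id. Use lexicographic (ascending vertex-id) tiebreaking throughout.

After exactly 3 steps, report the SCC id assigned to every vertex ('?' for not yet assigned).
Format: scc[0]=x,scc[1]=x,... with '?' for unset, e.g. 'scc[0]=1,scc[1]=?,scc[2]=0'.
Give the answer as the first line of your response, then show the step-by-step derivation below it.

scc[0]=?,scc[1]=?,scc[2]=?,scc[3]=?,scc[4]=?

step 1: low=(low[0]=0,low[1]=0,low[2]=1,low[3]=2,low[4]=?); scc=(scc[0]=?,scc[1]=?,scc[2]=?,scc[3]=?,scc[4]=?)
step 2: low=(low[0]=0,low[1]=0,low[2]=1,low[3]=0,low[4]=?); scc=(scc[0]=?,scc[1]=?,scc[2]=?,scc[3]=?,scc[4]=?)
step 3: low=(low[0]=0,low[1]=0,low[2]=0,low[3]=0,low[4]=3); scc=(scc[0]=?,scc[1]=?,scc[2]=?,scc[3]=?,scc[4]=?)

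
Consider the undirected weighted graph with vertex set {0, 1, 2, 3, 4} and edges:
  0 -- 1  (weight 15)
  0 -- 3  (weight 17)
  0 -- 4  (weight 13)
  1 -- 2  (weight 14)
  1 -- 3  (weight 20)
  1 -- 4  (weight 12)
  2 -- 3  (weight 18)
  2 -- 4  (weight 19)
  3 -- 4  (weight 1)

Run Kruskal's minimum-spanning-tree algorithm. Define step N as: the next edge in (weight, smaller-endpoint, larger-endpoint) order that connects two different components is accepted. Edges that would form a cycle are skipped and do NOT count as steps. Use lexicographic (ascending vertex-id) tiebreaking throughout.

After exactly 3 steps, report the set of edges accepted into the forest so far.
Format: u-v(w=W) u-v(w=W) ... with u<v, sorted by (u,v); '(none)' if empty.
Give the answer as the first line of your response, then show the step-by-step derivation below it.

0-4(w=13) 1-4(w=12) 3-4(w=1)

step 1: add edge 3-4 (w=1); MST = {3-4(w=1)}
step 2: add edge 1-4 (w=12); MST = {1-4(w=12) 3-4(w=1)}
step 3: add edge 0-4 (w=13); MST = {0-4(w=13) 1-4(w=12) 3-4(w=1)}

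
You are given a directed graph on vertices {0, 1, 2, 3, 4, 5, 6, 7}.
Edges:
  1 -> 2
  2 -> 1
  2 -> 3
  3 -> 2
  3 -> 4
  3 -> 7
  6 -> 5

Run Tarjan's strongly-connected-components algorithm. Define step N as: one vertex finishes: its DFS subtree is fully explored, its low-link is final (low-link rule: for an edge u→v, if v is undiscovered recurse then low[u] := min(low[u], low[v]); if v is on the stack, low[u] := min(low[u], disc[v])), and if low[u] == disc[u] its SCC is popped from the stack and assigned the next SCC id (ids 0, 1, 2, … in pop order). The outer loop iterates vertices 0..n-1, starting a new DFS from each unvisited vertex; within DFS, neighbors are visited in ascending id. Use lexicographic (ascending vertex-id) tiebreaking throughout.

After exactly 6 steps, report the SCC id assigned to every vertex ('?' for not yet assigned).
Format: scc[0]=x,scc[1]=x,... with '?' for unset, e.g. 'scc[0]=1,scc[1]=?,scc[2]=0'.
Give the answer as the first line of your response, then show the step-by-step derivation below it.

scc[0]=0,scc[1]=3,scc[2]=3,scc[3]=3,scc[4]=1,scc[5]=?,scc[6]=?,scc[7]=2

step 1: low=(low[0]=0,low[1]=?,low[2]=?,low[3]=?,low[4]=?,low[5]=?,low[6]=?,low[7]=?); scc=(scc[0]=0,scc[1]=?,scc[2]=?,scc[3]=?,scc[4]=?,scc[5]=?,scc[6]=?,scc[7]=?)
step 2: low=(low[0]=0,low[1]=1,low[2]=1,low[3]=2,low[4]=4,low[5]=?,low[6]=?,low[7]=?); scc=(scc[0]=0,scc[1]=?,scc[2]=?,scc[3]=?,scc[4]=1,scc[5]=?,scc[6]=?,scc[7]=?)
step 3: low=(low[0]=0,low[1]=1,low[2]=1,low[3]=2,low[4]=4,low[5]=?,low[6]=?,low[7]=5); scc=(scc[0]=0,scc[1]=?,scc[2]=?,scc[3]=?,scc[4]=1,scc[5]=?,scc[6]=?,scc[7]=2)
step 4: low=(low[0]=0,low[1]=1,low[2]=1,low[3]=2,low[4]=4,low[5]=?,low[6]=?,low[7]=5); scc=(scc[0]=0,scc[1]=?,scc[2]=?,scc[3]=?,scc[4]=1,scc[5]=?,scc[6]=?,scc[7]=2)
step 5: low=(low[0]=0,low[1]=1,low[2]=1,low[3]=2,low[4]=4,low[5]=?,low[6]=?,low[7]=5); scc=(scc[0]=0,scc[1]=?,scc[2]=?,scc[3]=?,scc[4]=1,scc[5]=?,scc[6]=?,scc[7]=2)
step 6: low=(low[0]=0,low[1]=1,low[2]=1,low[3]=2,low[4]=4,low[5]=?,low[6]=?,low[7]=5); scc=(scc[0]=0,scc[1]=3,scc[2]=3,scc[3]=3,scc[4]=1,scc[5]=?,scc[6]=?,scc[7]=2)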